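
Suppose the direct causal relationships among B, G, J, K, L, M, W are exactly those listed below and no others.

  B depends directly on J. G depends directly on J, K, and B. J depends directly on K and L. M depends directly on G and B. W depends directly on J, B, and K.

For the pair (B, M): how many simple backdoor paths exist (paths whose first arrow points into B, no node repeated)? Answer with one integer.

A backdoor path from B to M is any simple undirected path whose first edge points into B (i.e. leaves B via a parent).
Parents of B: {J}.
Enumerating:
  P1: B <- J <- K -> G -> M
  P2: B <- J -> W <- K -> G -> M
  P3: B <- J -> G -> M
That exhausts the simple backdoor paths. Count: 3.

3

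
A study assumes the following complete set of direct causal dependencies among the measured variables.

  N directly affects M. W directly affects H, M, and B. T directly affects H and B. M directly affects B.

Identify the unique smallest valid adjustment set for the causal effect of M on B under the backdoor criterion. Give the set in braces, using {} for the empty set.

{W}

Variables eligible for adjustment (non-descendants of M, excluding M and B): {H, N, T, W}.
Backdoor paths from M to B:
  P1: M <- W -> B
  P2: M <- W -> H <- T -> B
The empty set is not sufficient: P1 (M <- W -> B) has no collider blocking it and no conditioned non-collider, so it is open.
Try {W}:
  P1: blocked at fork node W ∈ conditioning set.
  P2: blocked at fork node W ∈ conditioning set.
{W} contains no descendant of M and blocks every backdoor path.
No other singleton works — e.g. {N} leaves P1 open — so {W} is the unique smallest valid adjustment set.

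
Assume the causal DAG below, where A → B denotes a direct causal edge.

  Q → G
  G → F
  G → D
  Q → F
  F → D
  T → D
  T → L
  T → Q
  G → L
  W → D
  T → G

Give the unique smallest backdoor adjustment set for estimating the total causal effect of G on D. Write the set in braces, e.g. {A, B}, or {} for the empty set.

{Q, T}

Variables eligible for adjustment (non-descendants of G, excluding G and D): {Q, T, W}.
Backdoor paths from G to D:
  P1: G <- T -> Q -> F -> D
  P2: G <- T -> D
  P3: G <- Q <- T -> D
  P4: G <- Q -> F -> D
The empty set is not sufficient: P1 (G <- T -> Q -> F -> D) has no collider blocking it and no conditioned non-collider, so it is open.
Try {Q, T}:
  P1: blocked at fork node T ∈ conditioning set.
  P2: blocked at fork node T ∈ conditioning set.
  P3: blocked at chain node Q ∈ conditioning set.
  P4: blocked at fork node Q ∈ conditioning set.
{Q, T} contains no descendant of G and blocks every backdoor path.
Every element of {Q, T} is needed (dropping Q leaves P4 open; dropping T leaves P2 open), so no proper subset is valid.
Among all size-2 subsets of the eligible variables, only {Q, T} blocks every backdoor path, so it is the unique smallest valid adjustment set.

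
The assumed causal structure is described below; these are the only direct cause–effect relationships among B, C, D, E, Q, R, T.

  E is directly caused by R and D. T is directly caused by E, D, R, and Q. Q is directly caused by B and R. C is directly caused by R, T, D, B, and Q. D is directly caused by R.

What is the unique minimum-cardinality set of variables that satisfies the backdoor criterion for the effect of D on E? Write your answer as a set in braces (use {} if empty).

Variables eligible for adjustment (non-descendants of D, excluding D and E): {B, Q, R}.
Backdoor paths from D to E:
  P1: D <- R -> E
  P2: D <- R -> Q <- B -> C <- T <- E
  P3: D <- R -> Q -> T <- E
  P4: D <- R -> Q -> C <- T <- E
  P5: D <- R -> T <- E
  P6: D <- R -> C <- B -> Q -> T <- E
  P7: D <- R -> C <- Q -> T <- E
  P8: D <- R -> C <- T <- E
The empty set is not sufficient: P1 (D <- R -> E) has no collider blocking it and no conditioned non-collider, so it is open.
Try {R}:
  P1: blocked at fork node R ∈ conditioning set.
  P2: blocked at fork node R ∈ conditioning set.
  P3: blocked at fork node R ∈ conditioning set.
  P4: blocked at fork node R ∈ conditioning set.
  P5: blocked at fork node R ∈ conditioning set.
  P6: blocked at fork node R ∈ conditioning set.
  P7: blocked at fork node R ∈ conditioning set.
  P8: blocked at fork node R ∈ conditioning set.
{R} contains no descendant of D and blocks every backdoor path.
No other singleton works — e.g. {B} leaves P1 open — so {R} is the unique smallest valid adjustment set.

{R}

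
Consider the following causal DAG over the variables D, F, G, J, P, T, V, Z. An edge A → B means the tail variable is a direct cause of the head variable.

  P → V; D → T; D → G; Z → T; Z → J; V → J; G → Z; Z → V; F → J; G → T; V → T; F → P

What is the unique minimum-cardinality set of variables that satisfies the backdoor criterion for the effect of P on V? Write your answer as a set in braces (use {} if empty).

Variables eligible for adjustment (non-descendants of P, excluding P and V): {D, F, G, Z}.
Backdoor paths from P to V:
  P1: P <- F -> J <- Z <- G <- D -> T <- V
  P2: P <- F -> J <- Z <- G -> T <- V
  P3: P <- F -> J <- Z -> V
  P4: P <- F -> J <- Z -> T <- V
  P5: P <- F -> J <- V
Each backdoor path contains an unconditioned collider, so every path is already blocked with the empty conditioning set:
  P1: blocked at collider J (neither it nor any descendant is in the conditioning set).
  P2: blocked at collider J (neither it nor any descendant is in the conditioning set).
  P3: blocked at collider J (neither it nor any descendant is in the conditioning set).
  P4: blocked at collider J (neither it nor any descendant is in the conditioning set).
  P5: blocked at collider J (neither it nor any descendant is in the conditioning set).
The empty set is therefore the unique smallest valid set.

{}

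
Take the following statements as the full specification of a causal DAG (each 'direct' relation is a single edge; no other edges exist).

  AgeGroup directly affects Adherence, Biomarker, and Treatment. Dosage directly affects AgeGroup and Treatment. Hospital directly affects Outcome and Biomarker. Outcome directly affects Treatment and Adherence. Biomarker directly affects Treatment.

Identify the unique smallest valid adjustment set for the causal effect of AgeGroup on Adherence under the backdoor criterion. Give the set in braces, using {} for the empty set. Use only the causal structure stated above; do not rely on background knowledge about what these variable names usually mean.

Variables eligible for adjustment (non-descendants of AgeGroup, excluding AgeGroup and Adherence): {Dosage, Hospital, Outcome}.
Backdoor paths from AgeGroup to Adherence:
  P1: AgeGroup <- Dosage -> Treatment <- Outcome -> Adherence
  P2: AgeGroup <- Dosage -> Treatment <- Biomarker <- Hospital -> Outcome -> Adherence
Each backdoor path contains an unconditioned collider, so every path is already blocked with the empty conditioning set:
  P1: blocked at collider Treatment (neither it nor any descendant is in the conditioning set).
  P2: blocked at collider Treatment (neither it nor any descendant is in the conditioning set).
The empty set is therefore the unique smallest valid set.

{}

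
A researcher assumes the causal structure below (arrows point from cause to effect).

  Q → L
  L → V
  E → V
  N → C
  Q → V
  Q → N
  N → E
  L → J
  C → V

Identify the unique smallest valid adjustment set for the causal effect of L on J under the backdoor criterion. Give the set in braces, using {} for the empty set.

Variables eligible for adjustment (non-descendants of L, excluding L and J): {C, E, N, Q}.
Backdoor paths from L to J:
  (none)
With no backdoor paths the empty set already satisfies the criterion, and it is trivially minimal.

{}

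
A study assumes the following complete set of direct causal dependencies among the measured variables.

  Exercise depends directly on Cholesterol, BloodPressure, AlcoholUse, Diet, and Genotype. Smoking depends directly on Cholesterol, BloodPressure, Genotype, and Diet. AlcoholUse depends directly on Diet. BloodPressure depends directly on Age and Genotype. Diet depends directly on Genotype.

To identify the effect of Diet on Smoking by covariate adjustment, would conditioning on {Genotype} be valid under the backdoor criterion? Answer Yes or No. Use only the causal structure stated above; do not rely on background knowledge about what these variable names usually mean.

Yes

Backdoor paths from Diet to Smoking (paths whose first edge points into Diet):
  P1: Diet <- Genotype -> BloodPressure -> Smoking
  P2: Diet <- Genotype -> BloodPressure -> Exercise <- Cholesterol -> Smoking
  P3: Diet <- Genotype -> Smoking
  P4: Diet <- Genotype -> Exercise <- BloodPressure -> Smoking
  P5: Diet <- Genotype -> Exercise <- Cholesterol -> Smoking
Condition 1 (no descendant of Diet in the set): holds — descendants of Diet are {AlcoholUse, Exercise, Smoking}; none are in {Genotype}.
Condition 2 (every backdoor path blocked by {Genotype}):
  P1: blocked at fork node Genotype ∈ conditioning set.
  P2: blocked at fork node Genotype ∈ conditioning set.
  P3: blocked at fork node Genotype ∈ conditioning set.
  P4: blocked at fork node Genotype ∈ conditioning set.
  P5: blocked at fork node Genotype ∈ conditioning set.
{Genotype} satisfies the backdoor criterion.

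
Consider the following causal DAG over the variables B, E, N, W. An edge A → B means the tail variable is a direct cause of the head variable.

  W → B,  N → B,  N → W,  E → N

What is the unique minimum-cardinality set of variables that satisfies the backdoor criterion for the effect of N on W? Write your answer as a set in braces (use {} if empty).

Variables eligible for adjustment (non-descendants of N, excluding N and W): {E}.
Backdoor paths from N to W:
  (none)
With no backdoor paths the empty set already satisfies the criterion, and it is trivially minimal.

{}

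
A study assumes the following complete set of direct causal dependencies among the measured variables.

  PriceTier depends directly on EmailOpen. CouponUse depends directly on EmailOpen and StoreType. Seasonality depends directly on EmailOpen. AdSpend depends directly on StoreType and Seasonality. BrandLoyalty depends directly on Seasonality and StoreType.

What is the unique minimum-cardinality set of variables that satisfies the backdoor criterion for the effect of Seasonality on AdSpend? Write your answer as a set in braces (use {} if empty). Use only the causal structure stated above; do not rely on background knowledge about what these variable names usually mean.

Variables eligible for adjustment (non-descendants of Seasonality, excluding Seasonality and AdSpend): {CouponUse, EmailOpen, PriceTier, StoreType}.
Backdoor paths from Seasonality to AdSpend:
  P1: Seasonality <- EmailOpen -> CouponUse <- StoreType -> AdSpend
Each backdoor path contains an unconditioned collider, so every path is already blocked with the empty conditioning set:
  P1: blocked at collider CouponUse (neither it nor any descendant is in the conditioning set).
The empty set is therefore the unique smallest valid set.

{}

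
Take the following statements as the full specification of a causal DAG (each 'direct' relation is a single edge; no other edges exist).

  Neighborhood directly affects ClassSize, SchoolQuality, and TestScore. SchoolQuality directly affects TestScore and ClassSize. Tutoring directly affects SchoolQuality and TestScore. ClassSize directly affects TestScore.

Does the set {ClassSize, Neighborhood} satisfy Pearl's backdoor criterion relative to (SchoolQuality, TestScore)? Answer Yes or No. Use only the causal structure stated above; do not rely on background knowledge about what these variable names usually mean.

Backdoor paths from SchoolQuality to TestScore (paths whose first edge points into SchoolQuality):
  P1: SchoolQuality <- Neighborhood -> ClassSize -> TestScore
  P2: SchoolQuality <- Neighborhood -> TestScore
  P3: SchoolQuality <- Tutoring -> TestScore
Condition 1 (no descendant of SchoolQuality in the set): FAILS — ClassSize is a descendant of SchoolQuality.
Condition 2 (every backdoor path blocked by {ClassSize, Neighborhood}):
  P1: blocked at fork node Neighborhood ∈ conditioning set.
  P2: blocked at fork node Neighborhood ∈ conditioning set.
  P3: open — no interior node is in the conditioning set.
{ClassSize, Neighborhood} does not satisfy the backdoor criterion.

No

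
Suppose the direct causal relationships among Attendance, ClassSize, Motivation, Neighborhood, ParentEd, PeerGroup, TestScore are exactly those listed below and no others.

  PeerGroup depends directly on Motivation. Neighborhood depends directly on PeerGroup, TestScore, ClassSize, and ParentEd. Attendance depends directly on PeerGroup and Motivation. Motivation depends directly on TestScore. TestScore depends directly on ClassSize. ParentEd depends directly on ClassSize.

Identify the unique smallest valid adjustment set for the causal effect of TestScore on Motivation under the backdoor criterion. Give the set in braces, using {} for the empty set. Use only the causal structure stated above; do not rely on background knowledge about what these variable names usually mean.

{}

Variables eligible for adjustment (non-descendants of TestScore, excluding TestScore and Motivation): {ClassSize, ParentEd}.
Backdoor paths from TestScore to Motivation:
  P1: TestScore <- ClassSize -> ParentEd -> Neighborhood <- PeerGroup <- Motivation
  P2: TestScore <- ClassSize -> ParentEd -> Neighborhood <- PeerGroup -> Attendance <- Motivation
  P3: TestScore <- ClassSize -> Neighborhood <- PeerGroup <- Motivation
  P4: TestScore <- ClassSize -> Neighborhood <- PeerGroup -> Attendance <- Motivation
Each backdoor path contains an unconditioned collider, so every path is already blocked with the empty conditioning set:
  P1: blocked at collider Neighborhood (neither it nor any descendant is in the conditioning set).
  P2: blocked at collider Neighborhood (neither it nor any descendant is in the conditioning set).
  P3: blocked at collider Neighborhood (neither it nor any descendant is in the conditioning set).
  P4: blocked at collider Neighborhood (neither it nor any descendant is in the conditioning set).
The empty set is therefore the unique smallest valid set.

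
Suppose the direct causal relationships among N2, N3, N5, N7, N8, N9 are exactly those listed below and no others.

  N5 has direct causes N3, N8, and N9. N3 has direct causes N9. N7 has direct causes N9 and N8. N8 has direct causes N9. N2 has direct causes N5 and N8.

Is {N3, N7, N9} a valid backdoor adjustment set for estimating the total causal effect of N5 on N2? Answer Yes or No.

Backdoor paths from N5 to N2 (paths whose first edge points into N5):
  P1: N5 <- N9 -> N8 -> N2
  P2: N5 <- N9 -> N7 <- N8 -> N2
  P3: N5 <- N3 <- N9 -> N8 -> N2
  P4: N5 <- N3 <- N9 -> N7 <- N8 -> N2
  P5: N5 <- N8 -> N2
Condition 1 (no descendant of N5 in the set): holds — descendants of N5 are {N2}; none are in {N3, N7, N9}.
Condition 2 (every backdoor path blocked by {N3, N7, N9}):
  P1: blocked at fork node N9 ∈ conditioning set.
  P2: blocked at fork node N9 ∈ conditioning set.
  P3: blocked at chain node N3 ∈ conditioning set.
  P4: blocked at chain node N3 ∈ conditioning set.
  P5: open — no interior node is in the conditioning set.
{N3, N7, N9} does not satisfy the backdoor criterion.

No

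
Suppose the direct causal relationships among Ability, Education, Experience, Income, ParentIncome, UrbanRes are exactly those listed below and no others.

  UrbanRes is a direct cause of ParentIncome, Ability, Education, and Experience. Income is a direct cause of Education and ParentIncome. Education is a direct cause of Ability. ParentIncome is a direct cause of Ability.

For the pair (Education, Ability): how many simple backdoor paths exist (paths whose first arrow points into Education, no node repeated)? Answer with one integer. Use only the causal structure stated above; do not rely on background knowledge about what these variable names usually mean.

A backdoor path from Education to Ability is any simple undirected path whose first edge points into Education (i.e. leaves Education via a parent).
Parents of Education: {Income, UrbanRes}.
Enumerating:
  P1: Education <- UrbanRes -> ParentIncome -> Ability
  P2: Education <- UrbanRes -> Ability
  P3: Education <- Income -> ParentIncome <- UrbanRes -> Ability
  P4: Education <- Income -> ParentIncome -> Ability
That exhausts the simple backdoor paths. Count: 4.

4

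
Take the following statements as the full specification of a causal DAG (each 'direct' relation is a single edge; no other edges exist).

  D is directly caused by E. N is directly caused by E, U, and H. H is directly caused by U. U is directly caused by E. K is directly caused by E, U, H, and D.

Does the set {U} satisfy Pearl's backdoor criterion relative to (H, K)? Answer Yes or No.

Backdoor paths from H to K (paths whose first edge points into H):
  P1: H <- U <- E -> D -> K
  P2: H <- U <- E -> K
  P3: H <- U -> K
  P4: H <- U -> N <- E -> D -> K
  P5: H <- U -> N <- E -> K
Condition 1 (no descendant of H in the set): holds — descendants of H are {K, N}; none are in {U}.
Condition 2 (every backdoor path blocked by {U}):
  P1: blocked at chain node U ∈ conditioning set.
  P2: blocked at chain node U ∈ conditioning set.
  P3: blocked at fork node U ∈ conditioning set.
  P4: blocked at fork node U ∈ conditioning set.
  P5: blocked at fork node U ∈ conditioning set.
{U} satisfies the backdoor criterion.

Yes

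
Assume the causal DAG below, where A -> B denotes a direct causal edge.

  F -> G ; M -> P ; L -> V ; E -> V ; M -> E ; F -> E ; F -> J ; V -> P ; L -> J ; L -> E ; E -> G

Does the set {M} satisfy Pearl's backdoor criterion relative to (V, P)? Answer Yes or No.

Backdoor paths from V to P (paths whose first edge points into V):
  P1: V <- L -> E <- M -> P
  P2: V <- L -> J <- F -> E <- M -> P
  P3: V <- L -> J <- F -> G <- E <- M -> P
  P4: V <- E <- M -> P
Condition 1 (no descendant of V in the set): holds — descendants of V are {P}; none are in {M}.
Condition 2 (every backdoor path blocked by {M}):
  P1: blocked at collider E (neither it nor any descendant is in the conditioning set).
  P2: blocked at collider J (neither it nor any descendant is in the conditioning set).
  P3: blocked at collider J (neither it nor any descendant is in the conditioning set).
  P4: blocked at fork node M ∈ conditioning set.
{M} satisfies the backdoor criterion.

Yes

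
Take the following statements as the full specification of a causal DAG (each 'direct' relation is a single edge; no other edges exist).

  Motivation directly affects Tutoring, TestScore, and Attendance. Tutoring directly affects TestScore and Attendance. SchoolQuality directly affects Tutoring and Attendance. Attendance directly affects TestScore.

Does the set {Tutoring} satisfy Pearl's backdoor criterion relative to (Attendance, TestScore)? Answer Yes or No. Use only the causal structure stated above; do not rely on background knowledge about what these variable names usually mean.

No

Backdoor paths from Attendance to TestScore (paths whose first edge points into Attendance):
  P1: Attendance <- Motivation -> Tutoring -> TestScore
  P2: Attendance <- Motivation -> TestScore
  P3: Attendance <- SchoolQuality -> Tutoring <- Motivation -> TestScore
  P4: Attendance <- SchoolQuality -> Tutoring -> TestScore
  P5: Attendance <- Tutoring <- Motivation -> TestScore
  P6: Attendance <- Tutoring -> TestScore
Condition 1 (no descendant of Attendance in the set): holds — descendants of Attendance are {TestScore}; none are in {Tutoring}.
Condition 2 (every backdoor path blocked by {Tutoring}):
  P1: blocked at chain node Tutoring ∈ conditioning set.
  P2: open — no interior node is in the conditioning set.
  P3: open — collider(s) Tutoring are conditioned on (or have a conditioned descendant) and no non-collider on the path is in the set.
  P4: blocked at chain node Tutoring ∈ conditioning set.
  P5: blocked at chain node Tutoring ∈ conditioning set.
  P6: blocked at fork node Tutoring ∈ conditioning set.
{Tutoring} does not satisfy the backdoor criterion.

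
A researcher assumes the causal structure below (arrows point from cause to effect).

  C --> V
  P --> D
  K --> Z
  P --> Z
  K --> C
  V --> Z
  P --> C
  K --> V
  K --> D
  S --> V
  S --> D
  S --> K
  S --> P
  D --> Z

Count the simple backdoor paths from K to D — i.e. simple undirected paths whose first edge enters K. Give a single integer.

A backdoor path from K to D is any simple undirected path whose first edge points into K (i.e. leaves K via a parent).
Parents of K: {S}.
Enumerating:
  P1: K <- S -> P -> C -> V -> Z <- D
  P2: K <- S -> P -> D
  P3: K <- S -> P -> Z <- D
  P4: K <- S -> D
  P5: K <- S -> V <- C <- P -> D
  P6: K <- S -> V <- C <- P -> Z <- D
  P7: K <- S -> V -> Z <- P -> D
  P8: K <- S -> V -> Z <- D
That exhausts the simple backdoor paths. Count: 8.

8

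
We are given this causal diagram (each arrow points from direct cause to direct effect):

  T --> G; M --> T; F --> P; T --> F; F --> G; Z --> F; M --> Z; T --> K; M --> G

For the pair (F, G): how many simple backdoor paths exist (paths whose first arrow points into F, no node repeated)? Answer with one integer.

4

A backdoor path from F to G is any simple undirected path whose first edge points into F (i.e. leaves F via a parent).
Parents of F: {T, Z}.
Enumerating:
  P1: F <- Z <- M -> T -> G
  P2: F <- Z <- M -> G
  P3: F <- T <- M -> G
  P4: F <- T -> G
That exhausts the simple backdoor paths. Count: 4.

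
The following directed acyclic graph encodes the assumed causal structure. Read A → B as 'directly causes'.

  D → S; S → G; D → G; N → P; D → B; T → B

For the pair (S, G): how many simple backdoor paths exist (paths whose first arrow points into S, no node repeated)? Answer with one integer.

A backdoor path from S to G is any simple undirected path whose first edge points into S (i.e. leaves S via a parent).
Parents of S: {D}.
Enumerating:
  P1: S <- D -> G
That exhausts the simple backdoor paths. Count: 1.

1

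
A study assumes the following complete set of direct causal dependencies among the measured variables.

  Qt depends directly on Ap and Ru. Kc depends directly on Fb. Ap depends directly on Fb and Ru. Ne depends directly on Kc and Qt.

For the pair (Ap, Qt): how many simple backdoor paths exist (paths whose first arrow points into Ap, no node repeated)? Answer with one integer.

2

A backdoor path from Ap to Qt is any simple undirected path whose first edge points into Ap (i.e. leaves Ap via a parent).
Parents of Ap: {Fb, Ru}.
Enumerating:
  P1: Ap <- Fb -> Kc -> Ne <- Qt
  P2: Ap <- Ru -> Qt
That exhausts the simple backdoor paths. Count: 2.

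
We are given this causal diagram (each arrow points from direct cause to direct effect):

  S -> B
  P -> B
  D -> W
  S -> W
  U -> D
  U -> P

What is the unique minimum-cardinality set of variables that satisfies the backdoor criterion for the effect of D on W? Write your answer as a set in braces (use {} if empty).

Variables eligible for adjustment (non-descendants of D, excluding D and W): {B, P, S, U}.
Backdoor paths from D to W:
  P1: D <- U -> P -> B <- S -> W
Each backdoor path contains an unconditioned collider, so every path is already blocked with the empty conditioning set:
  P1: blocked at collider B (neither it nor any descendant is in the conditioning set).
The empty set is therefore the unique smallest valid set.

{}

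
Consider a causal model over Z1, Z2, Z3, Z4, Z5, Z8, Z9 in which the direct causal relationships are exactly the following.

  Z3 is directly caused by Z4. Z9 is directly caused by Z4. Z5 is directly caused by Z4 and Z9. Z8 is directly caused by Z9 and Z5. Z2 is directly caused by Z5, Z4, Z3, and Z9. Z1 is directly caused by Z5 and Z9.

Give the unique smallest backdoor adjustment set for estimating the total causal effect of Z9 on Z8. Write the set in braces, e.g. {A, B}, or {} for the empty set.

{Z4}

Variables eligible for adjustment (non-descendants of Z9, excluding Z9 and Z8): {Z3, Z4}.
Backdoor paths from Z9 to Z8:
  P1: Z9 <- Z4 -> Z5 -> Z8
  P2: Z9 <- Z4 -> Z3 -> Z2 <- Z5 -> Z8
  P3: Z9 <- Z4 -> Z2 <- Z5 -> Z8
The empty set is not sufficient: P1 (Z9 <- Z4 -> Z5 -> Z8) has no collider blocking it and no conditioned non-collider, so it is open.
Try {Z4}:
  P1: blocked at fork node Z4 ∈ conditioning set.
  P2: blocked at fork node Z4 ∈ conditioning set.
  P3: blocked at fork node Z4 ∈ conditioning set.
{Z4} contains no descendant of Z9 and blocks every backdoor path.
No other singleton works — e.g. {Z3} leaves P1 open — so {Z4} is the unique smallest valid adjustment set.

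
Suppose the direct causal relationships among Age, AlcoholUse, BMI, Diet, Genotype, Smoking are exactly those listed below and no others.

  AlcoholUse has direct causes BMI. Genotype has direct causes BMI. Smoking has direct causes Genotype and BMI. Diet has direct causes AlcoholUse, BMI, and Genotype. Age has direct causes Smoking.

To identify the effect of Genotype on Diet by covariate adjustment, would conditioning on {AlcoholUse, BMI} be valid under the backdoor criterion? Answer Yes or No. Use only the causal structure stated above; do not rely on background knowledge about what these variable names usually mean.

Yes

Backdoor paths from Genotype to Diet (paths whose first edge points into Genotype):
  P1: Genotype <- BMI -> AlcoholUse -> Diet
  P2: Genotype <- BMI -> Diet
Condition 1 (no descendant of Genotype in the set): holds — descendants of Genotype are {Age, Diet, Smoking}; none are in {AlcoholUse, BMI}.
Condition 2 (every backdoor path blocked by {AlcoholUse, BMI}):
  P1: blocked at fork node BMI ∈ conditioning set.
  P2: blocked at fork node BMI ∈ conditioning set.
{AlcoholUse, BMI} satisfies the backdoor criterion.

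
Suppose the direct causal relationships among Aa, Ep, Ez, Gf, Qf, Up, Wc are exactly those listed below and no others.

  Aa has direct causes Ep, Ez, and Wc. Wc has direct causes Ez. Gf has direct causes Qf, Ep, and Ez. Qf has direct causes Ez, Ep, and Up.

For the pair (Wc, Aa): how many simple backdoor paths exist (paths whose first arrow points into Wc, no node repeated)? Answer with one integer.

A backdoor path from Wc to Aa is any simple undirected path whose first edge points into Wc (i.e. leaves Wc via a parent).
Parents of Wc: {Ez}.
Enumerating:
  P1: Wc <- Ez -> Qf <- Ep -> Aa
  P2: Wc <- Ez -> Qf -> Gf <- Ep -> Aa
  P3: Wc <- Ez -> Aa
  P4: Wc <- Ez -> Gf <- Ep -> Aa
  P5: Wc <- Ez -> Gf <- Qf <- Ep -> Aa
That exhausts the simple backdoor paths. Count: 5.

5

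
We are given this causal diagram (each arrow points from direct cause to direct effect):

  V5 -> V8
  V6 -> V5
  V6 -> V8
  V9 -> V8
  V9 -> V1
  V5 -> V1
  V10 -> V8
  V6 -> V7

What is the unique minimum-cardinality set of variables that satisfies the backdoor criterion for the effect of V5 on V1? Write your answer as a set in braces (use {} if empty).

{}

Variables eligible for adjustment (non-descendants of V5, excluding V5 and V1): {V10, V6, V7, V9}.
Backdoor paths from V5 to V1:
  P1: V5 <- V6 -> V8 <- V9 -> V1
Each backdoor path contains an unconditioned collider, so every path is already blocked with the empty conditioning set:
  P1: blocked at collider V8 (neither it nor any descendant is in the conditioning set).
The empty set is therefore the unique smallest valid set.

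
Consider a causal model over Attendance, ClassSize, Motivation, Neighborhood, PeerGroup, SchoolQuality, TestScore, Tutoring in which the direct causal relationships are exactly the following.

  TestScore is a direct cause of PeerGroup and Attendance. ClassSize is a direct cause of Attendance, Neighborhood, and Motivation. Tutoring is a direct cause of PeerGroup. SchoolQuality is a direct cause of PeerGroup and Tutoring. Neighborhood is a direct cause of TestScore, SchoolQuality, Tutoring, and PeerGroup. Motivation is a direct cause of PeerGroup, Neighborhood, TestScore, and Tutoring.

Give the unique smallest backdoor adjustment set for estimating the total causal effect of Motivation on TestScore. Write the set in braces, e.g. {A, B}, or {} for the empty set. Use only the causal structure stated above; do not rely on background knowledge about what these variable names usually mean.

Variables eligible for adjustment (non-descendants of Motivation, excluding Motivation and TestScore): {ClassSize}.
Backdoor paths from Motivation to TestScore:
  P1: Motivation <- ClassSize -> Neighborhood -> SchoolQuality -> Tutoring -> PeerGroup <- TestScore
  P2: Motivation <- ClassSize -> Neighborhood -> SchoolQuality -> PeerGroup <- TestScore
  P3: Motivation <- ClassSize -> Neighborhood -> Tutoring <- SchoolQuality -> PeerGroup <- TestScore
  P4: Motivation <- ClassSize -> Neighborhood -> Tutoring -> PeerGroup <- TestScore
  P5: Motivation <- ClassSize -> Neighborhood -> TestScore
  P6: Motivation <- ClassSize -> Neighborhood -> PeerGroup <- TestScore
  P7: Motivation <- ClassSize -> Attendance <- TestScore
The empty set is not sufficient: P5 (Motivation <- ClassSize -> Neighborhood -> TestScore) has no collider blocking it and no conditioned non-collider, so it is open.
Try {ClassSize}:
  P1: blocked at fork node ClassSize ∈ conditioning set.
  P2: blocked at fork node ClassSize ∈ conditioning set.
  P3: blocked at fork node ClassSize ∈ conditioning set.
  P4: blocked at fork node ClassSize ∈ conditioning set.
  P5: blocked at fork node ClassSize ∈ conditioning set.
  P6: blocked at fork node ClassSize ∈ conditioning set.
  P7: blocked at fork node ClassSize ∈ conditioning set.
{ClassSize} contains no descendant of Motivation and blocks every backdoor path.
{ClassSize} is the unique smallest valid adjustment set.

{ClassSize}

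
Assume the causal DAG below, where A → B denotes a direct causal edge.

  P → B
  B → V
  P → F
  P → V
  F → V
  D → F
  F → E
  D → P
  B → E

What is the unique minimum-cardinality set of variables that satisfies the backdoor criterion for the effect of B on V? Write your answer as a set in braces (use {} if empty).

{P}

Variables eligible for adjustment (non-descendants of B, excluding B and V): {D, F, P}.
Backdoor paths from B to V:
  P1: B <- P <- D -> F -> V
  P2: B <- P -> F -> V
  P3: B <- P -> V
The empty set is not sufficient: P1 (B <- P <- D -> F -> V) has no collider blocking it and no conditioned non-collider, so it is open.
Try {P}:
  P1: blocked at chain node P ∈ conditioning set.
  P2: blocked at fork node P ∈ conditioning set.
  P3: blocked at fork node P ∈ conditioning set.
{P} contains no descendant of B and blocks every backdoor path.
No other singleton works — e.g. {D} leaves P2 open — so {P} is the unique smallest valid adjustment set.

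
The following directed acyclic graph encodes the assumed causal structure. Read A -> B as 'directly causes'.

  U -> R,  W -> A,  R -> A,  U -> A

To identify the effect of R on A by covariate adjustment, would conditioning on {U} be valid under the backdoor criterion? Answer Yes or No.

Backdoor paths from R to A (paths whose first edge points into R):
  P1: R <- U -> A
Condition 1 (no descendant of R in the set): holds — descendants of R are {A}; none are in {U}.
Condition 2 (every backdoor path blocked by {U}):
  P1: blocked at fork node U ∈ conditioning set.
{U} satisfies the backdoor criterion.

Yes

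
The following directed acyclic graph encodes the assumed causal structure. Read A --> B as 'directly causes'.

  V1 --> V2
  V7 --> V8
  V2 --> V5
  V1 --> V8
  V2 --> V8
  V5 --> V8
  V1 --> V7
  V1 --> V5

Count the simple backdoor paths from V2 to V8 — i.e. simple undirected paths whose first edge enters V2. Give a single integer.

A backdoor path from V2 to V8 is any simple undirected path whose first edge points into V2 (i.e. leaves V2 via a parent).
Parents of V2: {V1}.
Enumerating:
  P1: V2 <- V1 -> V5 -> V8
  P2: V2 <- V1 -> V7 -> V8
  P3: V2 <- V1 -> V8
That exhausts the simple backdoor paths. Count: 3.

3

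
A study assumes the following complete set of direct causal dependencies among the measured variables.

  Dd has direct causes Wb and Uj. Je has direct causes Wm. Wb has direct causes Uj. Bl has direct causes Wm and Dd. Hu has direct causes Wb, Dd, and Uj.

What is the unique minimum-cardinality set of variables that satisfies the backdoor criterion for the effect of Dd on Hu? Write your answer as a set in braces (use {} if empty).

{Uj, Wb}

Variables eligible for adjustment (non-descendants of Dd, excluding Dd and Hu): {Je, Uj, Wb, Wm}.
Backdoor paths from Dd to Hu:
  P1: Dd <- Uj -> Wb -> Hu
  P2: Dd <- Uj -> Hu
  P3: Dd <- Wb <- Uj -> Hu
  P4: Dd <- Wb -> Hu
The empty set is not sufficient: P1 (Dd <- Uj -> Wb -> Hu) has no collider blocking it and no conditioned non-collider, so it is open.
Try {Uj, Wb}:
  P1: blocked at fork node Uj ∈ conditioning set.
  P2: blocked at fork node Uj ∈ conditioning set.
  P3: blocked at chain node Wb ∈ conditioning set.
  P4: blocked at fork node Wb ∈ conditioning set.
{Uj, Wb} contains no descendant of Dd and blocks every backdoor path.
Every element of {Uj, Wb} is needed (dropping Uj leaves P2 open; dropping Wb leaves P4 open), so no proper subset is valid.
Among all size-2 subsets of the eligible variables, only {Uj, Wb} blocks every backdoor path, so it is the unique smallest valid adjustment set.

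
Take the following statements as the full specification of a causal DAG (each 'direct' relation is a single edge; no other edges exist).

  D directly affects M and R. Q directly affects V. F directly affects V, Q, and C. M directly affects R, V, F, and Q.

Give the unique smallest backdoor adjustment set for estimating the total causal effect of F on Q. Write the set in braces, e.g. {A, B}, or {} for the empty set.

{M}

Variables eligible for adjustment (non-descendants of F, excluding F and Q): {D, M, R}.
Backdoor paths from F to Q:
  P1: F <- M -> Q
  P2: F <- M -> V <- Q
The empty set is not sufficient: P1 (F <- M -> Q) has no collider blocking it and no conditioned non-collider, so it is open.
Try {M}:
  P1: blocked at fork node M ∈ conditioning set.
  P2: blocked at fork node M ∈ conditioning set.
{M} contains no descendant of F and blocks every backdoor path.
No other singleton works — e.g. {D} leaves P1 open — so {M} is the unique smallest valid adjustment set.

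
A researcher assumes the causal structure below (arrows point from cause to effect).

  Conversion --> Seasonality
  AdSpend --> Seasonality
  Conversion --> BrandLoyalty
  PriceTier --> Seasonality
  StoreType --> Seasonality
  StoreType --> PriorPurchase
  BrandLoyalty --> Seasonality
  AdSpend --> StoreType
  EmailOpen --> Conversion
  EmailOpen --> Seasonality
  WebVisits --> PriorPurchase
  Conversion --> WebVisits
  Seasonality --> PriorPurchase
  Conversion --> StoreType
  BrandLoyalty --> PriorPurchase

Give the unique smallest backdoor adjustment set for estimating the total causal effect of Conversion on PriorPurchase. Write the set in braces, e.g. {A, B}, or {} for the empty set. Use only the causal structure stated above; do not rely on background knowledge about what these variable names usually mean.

{EmailOpen}

Variables eligible for adjustment (non-descendants of Conversion, excluding Conversion and PriorPurchase): {AdSpend, EmailOpen, PriceTier}.
Backdoor paths from Conversion to PriorPurchase:
  P1: Conversion <- EmailOpen -> Seasonality <- AdSpend -> StoreType -> PriorPurchase
  P2: Conversion <- EmailOpen -> Seasonality <- BrandLoyalty -> PriorPurchase
  P3: Conversion <- EmailOpen -> Seasonality <- StoreType -> PriorPurchase
  P4: Conversion <- EmailOpen -> Seasonality -> PriorPurchase
The empty set is not sufficient: P4 (Conversion <- EmailOpen -> Seasonality -> PriorPurchase) has no collider blocking it and no conditioned non-collider, so it is open.
Try {EmailOpen}:
  P1: blocked at fork node EmailOpen ∈ conditioning set.
  P2: blocked at fork node EmailOpen ∈ conditioning set.
  P3: blocked at fork node EmailOpen ∈ conditioning set.
  P4: blocked at fork node EmailOpen ∈ conditioning set.
{EmailOpen} contains no descendant of Conversion and blocks every backdoor path.
No other singleton works — e.g. {AdSpend} leaves P4 open — so {EmailOpen} is the unique smallest valid adjustment set.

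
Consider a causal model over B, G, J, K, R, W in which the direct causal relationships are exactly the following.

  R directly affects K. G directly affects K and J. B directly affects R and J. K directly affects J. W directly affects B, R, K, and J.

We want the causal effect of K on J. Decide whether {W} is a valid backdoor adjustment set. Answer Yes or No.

Backdoor paths from K to J (paths whose first edge points into K):
  P1: K <- G -> J
  P2: K <- W -> B -> J
  P3: K <- W -> R <- B -> J
  P4: K <- W -> J
  P5: K <- R <- W -> B -> J
  P6: K <- R <- W -> J
  P7: K <- R <- B <- W -> J
  P8: K <- R <- B -> J
Condition 1 (no descendant of K in the set): holds — descendants of K are {J}; none are in {W}.
Condition 2 (every backdoor path blocked by {W}):
  P1: open — no interior node is in the conditioning set.
  P2: blocked at fork node W ∈ conditioning set.
  P3: blocked at fork node W ∈ conditioning set.
  P4: blocked at fork node W ∈ conditioning set.
  P5: blocked at fork node W ∈ conditioning set.
  P6: blocked at fork node W ∈ conditioning set.
  P7: blocked at fork node W ∈ conditioning set.
  P8: open — no interior node is in the conditioning set.
{W} does not satisfy the backdoor criterion.

No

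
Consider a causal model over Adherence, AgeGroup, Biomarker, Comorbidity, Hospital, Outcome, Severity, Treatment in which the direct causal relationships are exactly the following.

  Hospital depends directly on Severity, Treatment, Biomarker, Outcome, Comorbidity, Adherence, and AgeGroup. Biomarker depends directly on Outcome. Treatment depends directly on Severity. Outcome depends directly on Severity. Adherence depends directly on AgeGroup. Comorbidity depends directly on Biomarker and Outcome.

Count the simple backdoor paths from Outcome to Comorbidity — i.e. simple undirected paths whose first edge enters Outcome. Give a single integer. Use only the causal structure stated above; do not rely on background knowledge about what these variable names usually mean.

4

A backdoor path from Outcome to Comorbidity is any simple undirected path whose first edge points into Outcome (i.e. leaves Outcome via a parent).
Parents of Outcome: {Severity}.
Enumerating:
  P1: Outcome <- Severity -> Treatment -> Hospital <- Biomarker -> Comorbidity
  P2: Outcome <- Severity -> Treatment -> Hospital <- Comorbidity
  P3: Outcome <- Severity -> Hospital <- Biomarker -> Comorbidity
  P4: Outcome <- Severity -> Hospital <- Comorbidity
That exhausts the simple backdoor paths. Count: 4.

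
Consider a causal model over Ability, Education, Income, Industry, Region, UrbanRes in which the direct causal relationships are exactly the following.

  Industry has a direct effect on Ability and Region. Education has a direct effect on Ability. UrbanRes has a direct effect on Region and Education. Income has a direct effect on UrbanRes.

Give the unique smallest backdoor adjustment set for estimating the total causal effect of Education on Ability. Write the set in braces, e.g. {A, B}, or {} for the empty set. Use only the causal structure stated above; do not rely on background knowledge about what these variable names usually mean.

Variables eligible for adjustment (non-descendants of Education, excluding Education and Ability): {Income, Industry, Region, UrbanRes}.
Backdoor paths from Education to Ability:
  P1: Education <- UrbanRes -> Region <- Industry -> Ability
Each backdoor path contains an unconditioned collider, so every path is already blocked with the empty conditioning set:
  P1: blocked at collider Region (neither it nor any descendant is in the conditioning set).
The empty set is therefore the unique smallest valid set.

{}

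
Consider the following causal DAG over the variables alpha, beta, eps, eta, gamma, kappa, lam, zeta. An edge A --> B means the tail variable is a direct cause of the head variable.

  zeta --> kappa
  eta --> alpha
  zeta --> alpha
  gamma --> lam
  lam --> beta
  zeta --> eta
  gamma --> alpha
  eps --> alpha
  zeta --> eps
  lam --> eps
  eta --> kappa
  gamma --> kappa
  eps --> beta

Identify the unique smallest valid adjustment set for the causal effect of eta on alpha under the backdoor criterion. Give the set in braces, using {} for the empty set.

Variables eligible for adjustment (non-descendants of eta, excluding eta and alpha): {beta, eps, gamma, lam, zeta}.
Backdoor paths from eta to alpha:
  P1: eta <- zeta -> eps <- lam <- gamma -> alpha
  P2: eta <- zeta -> eps -> beta <- lam <- gamma -> alpha
  P3: eta <- zeta -> eps -> alpha
  P4: eta <- zeta -> alpha
  P5: eta <- zeta -> kappa <- gamma -> lam -> eps -> alpha
  P6: eta <- zeta -> kappa <- gamma -> lam -> beta <- eps -> alpha
  P7: eta <- zeta -> kappa <- gamma -> alpha
The empty set is not sufficient: P3 (eta <- zeta -> eps -> alpha) has no collider blocking it and no conditioned non-collider, so it is open.
Try {zeta}:
  P1: blocked at fork node zeta ∈ conditioning set.
  P2: blocked at fork node zeta ∈ conditioning set.
  P3: blocked at fork node zeta ∈ conditioning set.
  P4: blocked at fork node zeta ∈ conditioning set.
  P5: blocked at fork node zeta ∈ conditioning set.
  P6: blocked at fork node zeta ∈ conditioning set.
  P7: blocked at fork node zeta ∈ conditioning set.
{zeta} contains no descendant of eta and blocks every backdoor path.
No other singleton works — e.g. {gamma} leaves P3 open — so {zeta} is the unique smallest valid adjustment set.

{zeta}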